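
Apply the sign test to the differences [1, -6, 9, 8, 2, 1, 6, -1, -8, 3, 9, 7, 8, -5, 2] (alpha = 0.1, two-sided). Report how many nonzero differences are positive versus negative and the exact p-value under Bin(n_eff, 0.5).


Step 1: Discard zero differences. Original n = 15; n_eff = number of nonzero differences = 15.
Nonzero differences (with sign): +1, -6, +9, +8, +2, +1, +6, -1, -8, +3, +9, +7, +8, -5, +2
Step 2: Count signs: positive = 11, negative = 4.
Step 3: Under H0: P(positive) = 0.5, so the number of positives S ~ Bin(15, 0.5).
Step 4: Two-sided exact p-value = sum of Bin(15,0.5) probabilities at or below the observed probability = 0.118469.
Step 5: alpha = 0.1. fail to reject H0.

n_eff = 15, pos = 11, neg = 4, p = 0.118469, fail to reject H0.


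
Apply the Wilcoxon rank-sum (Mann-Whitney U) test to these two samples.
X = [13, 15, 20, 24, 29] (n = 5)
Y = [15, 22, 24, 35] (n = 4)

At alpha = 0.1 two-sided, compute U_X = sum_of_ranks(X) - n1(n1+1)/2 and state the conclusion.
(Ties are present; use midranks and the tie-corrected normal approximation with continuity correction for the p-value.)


Step 1: Combine and sort all 9 observations; assign midranks.
sorted (value, group): (13,X), (15,X), (15,Y), (20,X), (22,Y), (24,X), (24,Y), (29,X), (35,Y)
ranks: 13->1, 15->2.5, 15->2.5, 20->4, 22->5, 24->6.5, 24->6.5, 29->8, 35->9
Step 2: Rank sum for X: R1 = 1 + 2.5 + 4 + 6.5 + 8 = 22.
Step 3: U_X = R1 - n1(n1+1)/2 = 22 - 5*6/2 = 22 - 15 = 7.
       U_Y = n1*n2 - U_X = 20 - 7 = 13.
Step 4: Ties are present, so use the tie-corrected normal approximation (with continuity correction) for the p-value.
Step 5: p-value = 0.536878; compare to alpha = 0.1. fail to reject H0.

U_X = 7, p = 0.536878, fail to reject H0 at alpha = 0.1.


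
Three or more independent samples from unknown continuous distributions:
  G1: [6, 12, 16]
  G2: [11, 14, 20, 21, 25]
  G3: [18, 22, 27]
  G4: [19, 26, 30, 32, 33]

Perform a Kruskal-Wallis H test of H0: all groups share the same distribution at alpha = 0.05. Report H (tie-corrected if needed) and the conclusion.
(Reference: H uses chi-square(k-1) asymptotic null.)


Step 1: Combine all N = 16 observations and assign midranks.
sorted (value, group, rank): (6,G1,1), (11,G2,2), (12,G1,3), (14,G2,4), (16,G1,5), (18,G3,6), (19,G4,7), (20,G2,8), (21,G2,9), (22,G3,10), (25,G2,11), (26,G4,12), (27,G3,13), (30,G4,14), (32,G4,15), (33,G4,16)
Step 2: Sum ranks within each group.
R_1 = 9 (n_1 = 3)
R_2 = 34 (n_2 = 5)
R_3 = 29 (n_3 = 3)
R_4 = 64 (n_4 = 5)
Step 3: H = 12/(N(N+1)) * sum(R_i^2/n_i) - 3(N+1)
     = 12/(16*17) * (9^2/3 + 34^2/5 + 29^2/3 + 64^2/5) - 3*17
     = 0.044118 * 1357.73 - 51
     = 8.900000.
Step 4: No ties, so H is used without correction.
Step 5: Under H0, H ~ chi^2(3); p-value = 0.030650.
Step 6: alpha = 0.05. reject H0.

H = 8.9000, df = 3, p = 0.030650, reject H0.


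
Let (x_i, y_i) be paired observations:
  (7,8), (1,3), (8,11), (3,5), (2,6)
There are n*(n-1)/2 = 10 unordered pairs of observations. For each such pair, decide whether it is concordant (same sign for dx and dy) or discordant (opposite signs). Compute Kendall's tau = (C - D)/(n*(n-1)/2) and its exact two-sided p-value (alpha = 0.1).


Step 1: Enumerate the 10 unordered pairs (i,j) with i<j and classify each by sign(x_j-x_i) * sign(y_j-y_i).
  (1,2):dx=-6,dy=-5->C; (1,3):dx=+1,dy=+3->C; (1,4):dx=-4,dy=-3->C; (1,5):dx=-5,dy=-2->C
  (2,3):dx=+7,dy=+8->C; (2,4):dx=+2,dy=+2->C; (2,5):dx=+1,dy=+3->C; (3,4):dx=-5,dy=-6->C
  (3,5):dx=-6,dy=-5->C; (4,5):dx=-1,dy=+1->D
Step 2: C = 9, D = 1, total pairs = 10.
Step 3: tau = (C - D)/(n(n-1)/2) = (9 - 1)/10 = 0.800000.
Step 4: Exact two-sided p-value (enumerate n! = 120 permutations of y under H0): p = 0.083333.
Step 5: alpha = 0.1. reject H0.

tau_b = 0.8000 (C=9, D=1), p = 0.083333, reject H0.


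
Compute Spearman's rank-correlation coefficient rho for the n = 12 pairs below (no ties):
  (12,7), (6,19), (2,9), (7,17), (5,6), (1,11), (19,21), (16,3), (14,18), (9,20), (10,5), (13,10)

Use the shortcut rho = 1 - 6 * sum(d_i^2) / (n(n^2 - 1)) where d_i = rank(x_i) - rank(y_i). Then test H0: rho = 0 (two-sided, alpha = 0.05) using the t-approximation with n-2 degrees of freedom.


Step 1: Rank x and y separately (midranks; no ties here).
rank(x): 12->8, 6->4, 2->2, 7->5, 5->3, 1->1, 19->12, 16->11, 14->10, 9->6, 10->7, 13->9
rank(y): 7->4, 19->10, 9->5, 17->8, 6->3, 11->7, 21->12, 3->1, 18->9, 20->11, 5->2, 10->6
Step 2: d_i = R_x(i) - R_y(i); compute d_i^2.
  (8-4)^2=16, (4-10)^2=36, (2-5)^2=9, (5-8)^2=9, (3-3)^2=0, (1-7)^2=36, (12-12)^2=0, (11-1)^2=100, (10-9)^2=1, (6-11)^2=25, (7-2)^2=25, (9-6)^2=9
sum(d^2) = 266.
Step 3: rho = 1 - 6*266 / (12*(12^2 - 1)) = 1 - 1596/1716 = 0.069930.
Step 4: Under H0, t = rho * sqrt((n-2)/(1-rho^2)) = 0.2217 ~ t(10).
Step 5: Two-sided p-value from the t-distribution with 10 df = 0.829024.
Step 6: alpha = 0.05. fail to reject H0.

rho = 0.0699, p = 0.829024, fail to reject H0 at alpha = 0.05.


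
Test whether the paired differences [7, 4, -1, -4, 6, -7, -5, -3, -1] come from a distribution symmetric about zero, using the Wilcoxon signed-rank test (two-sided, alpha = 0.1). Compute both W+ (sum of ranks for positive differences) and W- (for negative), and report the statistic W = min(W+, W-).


Step 1: Drop any zero differences (none here) and take |d_i|.
|d| = [7, 4, 1, 4, 6, 7, 5, 3, 1]
Step 2: Midrank |d_i| (ties get averaged ranks).
ranks: |7|->8.5, |4|->4.5, |1|->1.5, |4|->4.5, |6|->7, |7|->8.5, |5|->6, |3|->3, |1|->1.5
Step 3: Attach original signs; sum ranks with positive sign and with negative sign.
W+ = 8.5 + 4.5 + 7 = 20
W- = 1.5 + 4.5 + 8.5 + 6 + 3 + 1.5 = 25
(Check: W+ + W- = 45 should equal n(n+1)/2 = 45.)
Step 4: Test statistic W = min(W+, W-) = 20.
Step 5: Ties in |d|, so use the tie-corrected normal approximation.
        E[W] = n(n+1)/4 = 9*10/4 = 22.5.
        Tie groups: |d|=1 (t=2), |d|=4 (t=2), |d|=7 (t=2); sum(t^3 - t) = 18.
        Var[W] = n(n+1)(2n+1)/24 - sum(t^3-t)/48 = 1710/24 - 18/48 = 70.875.
        z = (W - E[W]) / sqrt(Var[W]) = (20 - 22.5) / 8.4187 = -0.2970.
        Two-sided p = 2*Phi(z) = 0.766499.
Step 6: alpha = 0.1. fail to reject H0.

W+ = 20, W- = 25, W = min = 20, p = 0.766499, fail to reject H0.


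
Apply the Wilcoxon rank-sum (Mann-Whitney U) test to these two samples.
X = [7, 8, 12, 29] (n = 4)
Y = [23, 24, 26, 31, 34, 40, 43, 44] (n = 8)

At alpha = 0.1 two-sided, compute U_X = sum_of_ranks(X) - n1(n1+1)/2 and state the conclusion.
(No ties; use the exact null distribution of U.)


Step 1: Combine and sort all 12 observations; assign midranks.
sorted (value, group): (7,X), (8,X), (12,X), (23,Y), (24,Y), (26,Y), (29,X), (31,Y), (34,Y), (40,Y), (43,Y), (44,Y)
ranks: 7->1, 8->2, 12->3, 23->4, 24->5, 26->6, 29->7, 31->8, 34->9, 40->10, 43->11, 44->12
Step 2: Rank sum for X: R1 = 1 + 2 + 3 + 7 = 13.
Step 3: U_X = R1 - n1(n1+1)/2 = 13 - 4*5/2 = 13 - 10 = 3.
       U_Y = n1*n2 - U_X = 32 - 3 = 29.
Step 4: No ties, so the exact null distribution of U (based on enumerating the C(12,4) = 495 equally likely rank assignments) gives the two-sided p-value.
Step 5: p-value = 0.028283; compare to alpha = 0.1. reject H0.

U_X = 3, p = 0.028283, reject H0 at alpha = 0.1.


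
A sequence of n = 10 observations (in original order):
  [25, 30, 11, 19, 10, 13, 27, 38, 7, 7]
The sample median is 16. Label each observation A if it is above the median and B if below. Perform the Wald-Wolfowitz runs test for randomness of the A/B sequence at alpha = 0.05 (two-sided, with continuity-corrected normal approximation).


Step 1: Compute median = 16; label A = above, B = below.
Labels in order: AABABBAABB  (n_A = 5, n_B = 5)
Step 2: Count runs R = 6.
Step 3: Under H0 (random ordering), E[R] = 2*n_A*n_B/(n_A+n_B) + 1 = 2*5*5/10 + 1 = 6.0000.
        Var[R] = 2*n_A*n_B*(2*n_A*n_B - n_A - n_B) / ((n_A+n_B)^2 * (n_A+n_B-1)) = 2000/900 = 2.2222.
        SD[R] = 1.4907.
Step 4: R = E[R], so z = 0 with no continuity correction.
Step 5: Two-sided p-value via normal approximation = 2*(1 - Phi(|z|)) = 1.000000.
Step 6: alpha = 0.05. fail to reject H0.

R = 6, z = 0.0000, p = 1.000000, fail to reject H0.


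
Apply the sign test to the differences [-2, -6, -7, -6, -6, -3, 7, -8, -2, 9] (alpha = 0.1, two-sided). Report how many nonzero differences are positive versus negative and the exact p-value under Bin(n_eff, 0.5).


Step 1: Discard zero differences. Original n = 10; n_eff = number of nonzero differences = 10.
Nonzero differences (with sign): -2, -6, -7, -6, -6, -3, +7, -8, -2, +9
Step 2: Count signs: positive = 2, negative = 8.
Step 3: Under H0: P(positive) = 0.5, so the number of positives S ~ Bin(10, 0.5).
Step 4: Two-sided exact p-value = sum of Bin(10,0.5) probabilities at or below the observed probability = 0.109375.
Step 5: alpha = 0.1. fail to reject H0.

n_eff = 10, pos = 2, neg = 8, p = 0.109375, fail to reject H0.


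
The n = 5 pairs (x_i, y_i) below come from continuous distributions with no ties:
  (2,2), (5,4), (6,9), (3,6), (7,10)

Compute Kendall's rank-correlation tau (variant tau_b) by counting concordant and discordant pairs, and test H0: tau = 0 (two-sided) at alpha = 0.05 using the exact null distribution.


Step 1: Enumerate the 10 unordered pairs (i,j) with i<j and classify each by sign(x_j-x_i) * sign(y_j-y_i).
  (1,2):dx=+3,dy=+2->C; (1,3):dx=+4,dy=+7->C; (1,4):dx=+1,dy=+4->C; (1,5):dx=+5,dy=+8->C
  (2,3):dx=+1,dy=+5->C; (2,4):dx=-2,dy=+2->D; (2,5):dx=+2,dy=+6->C; (3,4):dx=-3,dy=-3->C
  (3,5):dx=+1,dy=+1->C; (4,5):dx=+4,dy=+4->C
Step 2: C = 9, D = 1, total pairs = 10.
Step 3: tau = (C - D)/(n(n-1)/2) = (9 - 1)/10 = 0.800000.
Step 4: Exact two-sided p-value (enumerate n! = 120 permutations of y under H0): p = 0.083333.
Step 5: alpha = 0.05. fail to reject H0.

tau_b = 0.8000 (C=9, D=1), p = 0.083333, fail to reject H0.


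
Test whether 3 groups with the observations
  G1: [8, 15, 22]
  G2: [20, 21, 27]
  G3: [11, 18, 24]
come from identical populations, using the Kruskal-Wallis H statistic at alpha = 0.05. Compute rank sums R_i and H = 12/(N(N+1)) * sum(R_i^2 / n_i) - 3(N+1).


Step 1: Combine all N = 9 observations and assign midranks.
sorted (value, group, rank): (8,G1,1), (11,G3,2), (15,G1,3), (18,G3,4), (20,G2,5), (21,G2,6), (22,G1,7), (24,G3,8), (27,G2,9)
Step 2: Sum ranks within each group.
R_1 = 11 (n_1 = 3)
R_2 = 20 (n_2 = 3)
R_3 = 14 (n_3 = 3)
Step 3: H = 12/(N(N+1)) * sum(R_i^2/n_i) - 3(N+1)
     = 12/(9*10) * (11^2/3 + 20^2/3 + 14^2/3) - 3*10
     = 0.133333 * 239 - 30
     = 1.866667.
Step 4: No ties, so H is used without correction.
Step 5: Under H0, H ~ chi^2(2); p-value = 0.393241.
Step 6: alpha = 0.05. fail to reject H0.

H = 1.8667, df = 2, p = 0.393241, fail to reject H0.


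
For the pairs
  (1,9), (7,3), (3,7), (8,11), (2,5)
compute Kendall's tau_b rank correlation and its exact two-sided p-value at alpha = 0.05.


Step 1: Enumerate the 10 unordered pairs (i,j) with i<j and classify each by sign(x_j-x_i) * sign(y_j-y_i).
  (1,2):dx=+6,dy=-6->D; (1,3):dx=+2,dy=-2->D; (1,4):dx=+7,dy=+2->C; (1,5):dx=+1,dy=-4->D
  (2,3):dx=-4,dy=+4->D; (2,4):dx=+1,dy=+8->C; (2,5):dx=-5,dy=+2->D; (3,4):dx=+5,dy=+4->C
  (3,5):dx=-1,dy=-2->C; (4,5):dx=-6,dy=-6->C
Step 2: C = 5, D = 5, total pairs = 10.
Step 3: tau = (C - D)/(n(n-1)/2) = (5 - 5)/10 = 0.000000.
Step 4: Exact two-sided p-value (enumerate n! = 120 permutations of y under H0): p = 1.000000.
Step 5: alpha = 0.05. fail to reject H0.

tau_b = 0.0000 (C=5, D=5), p = 1.000000, fail to reject H0.


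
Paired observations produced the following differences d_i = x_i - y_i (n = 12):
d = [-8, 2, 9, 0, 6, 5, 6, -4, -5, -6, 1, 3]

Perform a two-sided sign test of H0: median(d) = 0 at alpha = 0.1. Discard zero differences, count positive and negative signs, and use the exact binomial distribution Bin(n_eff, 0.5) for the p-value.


Step 1: Discard zero differences. Original n = 12; n_eff = number of nonzero differences = 11.
Nonzero differences (with sign): -8, +2, +9, +6, +5, +6, -4, -5, -6, +1, +3
Step 2: Count signs: positive = 7, negative = 4.
Step 3: Under H0: P(positive) = 0.5, so the number of positives S ~ Bin(11, 0.5).
Step 4: Two-sided exact p-value = sum of Bin(11,0.5) probabilities at or below the observed probability = 0.548828.
Step 5: alpha = 0.1. fail to reject H0.

n_eff = 11, pos = 7, neg = 4, p = 0.548828, fail to reject H0.


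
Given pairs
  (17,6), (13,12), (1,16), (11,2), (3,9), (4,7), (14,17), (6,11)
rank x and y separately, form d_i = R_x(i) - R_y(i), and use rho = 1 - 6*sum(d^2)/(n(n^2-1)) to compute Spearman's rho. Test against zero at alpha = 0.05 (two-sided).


Step 1: Rank x and y separately (midranks; no ties here).
rank(x): 17->8, 13->6, 1->1, 11->5, 3->2, 4->3, 14->7, 6->4
rank(y): 6->2, 12->6, 16->7, 2->1, 9->4, 7->3, 17->8, 11->5
Step 2: d_i = R_x(i) - R_y(i); compute d_i^2.
  (8-2)^2=36, (6-6)^2=0, (1-7)^2=36, (5-1)^2=16, (2-4)^2=4, (3-3)^2=0, (7-8)^2=1, (4-5)^2=1
sum(d^2) = 94.
Step 3: rho = 1 - 6*94 / (8*(8^2 - 1)) = 1 - 564/504 = -0.119048.
Step 4: Under H0, t = rho * sqrt((n-2)/(1-rho^2)) = -0.2937 ~ t(6).
Step 5: Two-sided p-value from the t-distribution with 6 df = 0.778886.
Step 6: alpha = 0.05. fail to reject H0.

rho = -0.1190, p = 0.778886, fail to reject H0 at alpha = 0.05.


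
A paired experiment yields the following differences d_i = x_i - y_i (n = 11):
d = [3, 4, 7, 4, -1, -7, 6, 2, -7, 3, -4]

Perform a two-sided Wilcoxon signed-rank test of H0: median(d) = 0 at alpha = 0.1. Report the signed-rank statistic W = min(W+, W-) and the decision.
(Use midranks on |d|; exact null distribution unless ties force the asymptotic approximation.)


Step 1: Drop any zero differences (none here) and take |d_i|.
|d| = [3, 4, 7, 4, 1, 7, 6, 2, 7, 3, 4]
Step 2: Midrank |d_i| (ties get averaged ranks).
ranks: |3|->3.5, |4|->6, |7|->10, |4|->6, |1|->1, |7|->10, |6|->8, |2|->2, |7|->10, |3|->3.5, |4|->6
Step 3: Attach original signs; sum ranks with positive sign and with negative sign.
W+ = 3.5 + 6 + 10 + 6 + 8 + 2 + 3.5 = 39
W- = 1 + 10 + 10 + 6 = 27
(Check: W+ + W- = 66 should equal n(n+1)/2 = 66.)
Step 4: Test statistic W = min(W+, W-) = 27.
Step 5: Ties in |d|, so use the tie-corrected normal approximation.
        E[W] = n(n+1)/4 = 11*12/4 = 33.
        Tie groups: |d|=3 (t=2), |d|=4 (t=3), |d|=7 (t=3); sum(t^3 - t) = 54.
        Var[W] = n(n+1)(2n+1)/24 - sum(t^3-t)/48 = 3036/24 - 54/48 = 125.375.
        z = (W - E[W]) / sqrt(Var[W]) = (27 - 33) / 11.1971 = -0.5359.
        Two-sided p = 2*Phi(z) = 0.592060.
Step 6: alpha = 0.1. fail to reject H0.

W+ = 39, W- = 27, W = min = 27, p = 0.592060, fail to reject H0.


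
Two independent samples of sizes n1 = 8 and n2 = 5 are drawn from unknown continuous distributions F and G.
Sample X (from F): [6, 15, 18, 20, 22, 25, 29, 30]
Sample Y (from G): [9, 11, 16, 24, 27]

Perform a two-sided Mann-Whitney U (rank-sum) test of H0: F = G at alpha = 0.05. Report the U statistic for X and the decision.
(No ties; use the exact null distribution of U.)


Step 1: Combine and sort all 13 observations; assign midranks.
sorted (value, group): (6,X), (9,Y), (11,Y), (15,X), (16,Y), (18,X), (20,X), (22,X), (24,Y), (25,X), (27,Y), (29,X), (30,X)
ranks: 6->1, 9->2, 11->3, 15->4, 16->5, 18->6, 20->7, 22->8, 24->9, 25->10, 27->11, 29->12, 30->13
Step 2: Rank sum for X: R1 = 1 + 4 + 6 + 7 + 8 + 10 + 12 + 13 = 61.
Step 3: U_X = R1 - n1(n1+1)/2 = 61 - 8*9/2 = 61 - 36 = 25.
       U_Y = n1*n2 - U_X = 40 - 25 = 15.
Step 4: No ties, so the exact null distribution of U (based on enumerating the C(13,8) = 1287 equally likely rank assignments) gives the two-sided p-value.
Step 5: p-value = 0.523699; compare to alpha = 0.05. fail to reject H0.

U_X = 25, p = 0.523699, fail to reject H0 at alpha = 0.05.


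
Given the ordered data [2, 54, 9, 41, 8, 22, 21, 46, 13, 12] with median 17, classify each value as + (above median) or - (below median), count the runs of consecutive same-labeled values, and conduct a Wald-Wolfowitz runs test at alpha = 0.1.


Step 1: Compute median = 17; label A = above, B = below.
Labels in order: BABABAAABB  (n_A = 5, n_B = 5)
Step 2: Count runs R = 7.
Step 3: Under H0 (random ordering), E[R] = 2*n_A*n_B/(n_A+n_B) + 1 = 2*5*5/10 + 1 = 6.0000.
        Var[R] = 2*n_A*n_B*(2*n_A*n_B - n_A - n_B) / ((n_A+n_B)^2 * (n_A+n_B-1)) = 2000/900 = 2.2222.
        SD[R] = 1.4907.
Step 4: Continuity-corrected z = (R - 0.5 - E[R]) / SD[R] = (7 - 0.5 - 6.0000) / 1.4907 = 0.3354.
Step 5: Two-sided p-value via normal approximation = 2*(1 - Phi(|z|)) = 0.737316.
Step 6: alpha = 0.1. fail to reject H0.

R = 7, z = 0.3354, p = 0.737316, fail to reject H0.


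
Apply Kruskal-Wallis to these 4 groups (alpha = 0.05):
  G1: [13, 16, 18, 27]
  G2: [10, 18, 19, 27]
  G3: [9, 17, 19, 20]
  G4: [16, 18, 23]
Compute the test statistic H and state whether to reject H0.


Step 1: Combine all N = 15 observations and assign midranks.
sorted (value, group, rank): (9,G3,1), (10,G2,2), (13,G1,3), (16,G1,4.5), (16,G4,4.5), (17,G3,6), (18,G1,8), (18,G2,8), (18,G4,8), (19,G2,10.5), (19,G3,10.5), (20,G3,12), (23,G4,13), (27,G1,14.5), (27,G2,14.5)
Step 2: Sum ranks within each group.
R_1 = 30 (n_1 = 4)
R_2 = 35 (n_2 = 4)
R_3 = 29.5 (n_3 = 4)
R_4 = 25.5 (n_4 = 3)
Step 3: H = 12/(N(N+1)) * sum(R_i^2/n_i) - 3(N+1)
     = 12/(15*16) * (30^2/4 + 35^2/4 + 29.5^2/4 + 25.5^2/3) - 3*16
     = 0.050000 * 965.562 - 48
     = 0.278125.
Step 4: Ties present; correction factor C = 1 - 42/(15^3 - 15) = 0.987500. Corrected H = 0.278125 / 0.987500 = 0.281646.
Step 5: Under H0, H ~ chi^2(3); p-value = 0.963443.
Step 6: alpha = 0.05. fail to reject H0.

H = 0.2816, df = 3, p = 0.963443, fail to reject H0.


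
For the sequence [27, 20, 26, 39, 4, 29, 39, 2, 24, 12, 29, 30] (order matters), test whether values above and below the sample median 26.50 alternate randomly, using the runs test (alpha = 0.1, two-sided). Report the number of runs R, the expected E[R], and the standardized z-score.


Step 1: Compute median = 26.50; label A = above, B = below.
Labels in order: ABBABAABBBAA  (n_A = 6, n_B = 6)
Step 2: Count runs R = 7.
Step 3: Under H0 (random ordering), E[R] = 2*n_A*n_B/(n_A+n_B) + 1 = 2*6*6/12 + 1 = 7.0000.
        Var[R] = 2*n_A*n_B*(2*n_A*n_B - n_A - n_B) / ((n_A+n_B)^2 * (n_A+n_B-1)) = 4320/1584 = 2.7273.
        SD[R] = 1.6514.
Step 4: R = E[R], so z = 0 with no continuity correction.
Step 5: Two-sided p-value via normal approximation = 2*(1 - Phi(|z|)) = 1.000000.
Step 6: alpha = 0.1. fail to reject H0.

R = 7, z = 0.0000, p = 1.000000, fail to reject H0.


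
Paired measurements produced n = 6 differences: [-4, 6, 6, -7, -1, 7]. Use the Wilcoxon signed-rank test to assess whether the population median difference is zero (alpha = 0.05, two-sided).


Step 1: Drop any zero differences (none here) and take |d_i|.
|d| = [4, 6, 6, 7, 1, 7]
Step 2: Midrank |d_i| (ties get averaged ranks).
ranks: |4|->2, |6|->3.5, |6|->3.5, |7|->5.5, |1|->1, |7|->5.5
Step 3: Attach original signs; sum ranks with positive sign and with negative sign.
W+ = 3.5 + 3.5 + 5.5 = 12.5
W- = 2 + 5.5 + 1 = 8.5
(Check: W+ + W- = 21 should equal n(n+1)/2 = 21.)
Step 4: Test statistic W = min(W+, W-) = 8.5.
Step 5: Ties in |d|, so use the tie-corrected normal approximation.
        E[W] = n(n+1)/4 = 6*7/4 = 10.5.
        Tie groups: |d|=6 (t=2), |d|=7 (t=2); sum(t^3 - t) = 12.
        Var[W] = n(n+1)(2n+1)/24 - sum(t^3-t)/48 = 546/24 - 12/48 = 22.5.
        z = (W - E[W]) / sqrt(Var[W]) = (8.5 - 10.5) / 4.7434 = -0.4216.
        Two-sided p = 2*Phi(z) = 0.673290.
Step 6: alpha = 0.05. fail to reject H0.

W+ = 12.5, W- = 8.5, W = min = 8.5, p = 0.673290, fail to reject H0.


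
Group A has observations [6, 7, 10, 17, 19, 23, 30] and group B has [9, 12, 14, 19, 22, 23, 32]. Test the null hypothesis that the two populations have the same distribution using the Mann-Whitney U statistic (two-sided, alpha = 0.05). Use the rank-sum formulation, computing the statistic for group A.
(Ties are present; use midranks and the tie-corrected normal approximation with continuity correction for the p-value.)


Step 1: Combine and sort all 14 observations; assign midranks.
sorted (value, group): (6,X), (7,X), (9,Y), (10,X), (12,Y), (14,Y), (17,X), (19,X), (19,Y), (22,Y), (23,X), (23,Y), (30,X), (32,Y)
ranks: 6->1, 7->2, 9->3, 10->4, 12->5, 14->6, 17->7, 19->8.5, 19->8.5, 22->10, 23->11.5, 23->11.5, 30->13, 32->14
Step 2: Rank sum for X: R1 = 1 + 2 + 4 + 7 + 8.5 + 11.5 + 13 = 47.
Step 3: U_X = R1 - n1(n1+1)/2 = 47 - 7*8/2 = 47 - 28 = 19.
       U_Y = n1*n2 - U_X = 49 - 19 = 30.
Step 4: Ties are present, so use the tie-corrected normal approximation (with continuity correction) for the p-value.
Step 5: p-value = 0.521987; compare to alpha = 0.05. fail to reject H0.

U_X = 19, p = 0.521987, fail to reject H0 at alpha = 0.05.


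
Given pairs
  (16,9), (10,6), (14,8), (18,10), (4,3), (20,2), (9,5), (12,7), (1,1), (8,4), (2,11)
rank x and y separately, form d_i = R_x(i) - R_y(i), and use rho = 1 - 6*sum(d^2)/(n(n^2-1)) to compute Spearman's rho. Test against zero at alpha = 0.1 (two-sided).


Step 1: Rank x and y separately (midranks; no ties here).
rank(x): 16->9, 10->6, 14->8, 18->10, 4->3, 20->11, 9->5, 12->7, 1->1, 8->4, 2->2
rank(y): 9->9, 6->6, 8->8, 10->10, 3->3, 2->2, 5->5, 7->7, 1->1, 4->4, 11->11
Step 2: d_i = R_x(i) - R_y(i); compute d_i^2.
  (9-9)^2=0, (6-6)^2=0, (8-8)^2=0, (10-10)^2=0, (3-3)^2=0, (11-2)^2=81, (5-5)^2=0, (7-7)^2=0, (1-1)^2=0, (4-4)^2=0, (2-11)^2=81
sum(d^2) = 162.
Step 3: rho = 1 - 6*162 / (11*(11^2 - 1)) = 1 - 972/1320 = 0.263636.
Step 4: Under H0, t = rho * sqrt((n-2)/(1-rho^2)) = 0.8199 ~ t(9).
Step 5: Two-sided p-value from the t-distribution with 9 df = 0.433441.
Step 6: alpha = 0.1. fail to reject H0.

rho = 0.2636, p = 0.433441, fail to reject H0 at alpha = 0.1.


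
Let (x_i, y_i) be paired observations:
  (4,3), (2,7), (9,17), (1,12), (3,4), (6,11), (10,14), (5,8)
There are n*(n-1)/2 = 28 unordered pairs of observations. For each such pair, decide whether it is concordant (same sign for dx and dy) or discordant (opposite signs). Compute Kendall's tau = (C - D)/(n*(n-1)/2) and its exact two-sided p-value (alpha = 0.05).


Step 1: Enumerate the 28 unordered pairs (i,j) with i<j and classify each by sign(x_j-x_i) * sign(y_j-y_i).
  (1,2):dx=-2,dy=+4->D; (1,3):dx=+5,dy=+14->C; (1,4):dx=-3,dy=+9->D; (1,5):dx=-1,dy=+1->D
  (1,6):dx=+2,dy=+8->C; (1,7):dx=+6,dy=+11->C; (1,8):dx=+1,dy=+5->C; (2,3):dx=+7,dy=+10->C
  (2,4):dx=-1,dy=+5->D; (2,5):dx=+1,dy=-3->D; (2,6):dx=+4,dy=+4->C; (2,7):dx=+8,dy=+7->C
  (2,8):dx=+3,dy=+1->C; (3,4):dx=-8,dy=-5->C; (3,5):dx=-6,dy=-13->C; (3,6):dx=-3,dy=-6->C
  (3,7):dx=+1,dy=-3->D; (3,8):dx=-4,dy=-9->C; (4,5):dx=+2,dy=-8->D; (4,6):dx=+5,dy=-1->D
  (4,7):dx=+9,dy=+2->C; (4,8):dx=+4,dy=-4->D; (5,6):dx=+3,dy=+7->C; (5,7):dx=+7,dy=+10->C
  (5,8):dx=+2,dy=+4->C; (6,7):dx=+4,dy=+3->C; (6,8):dx=-1,dy=-3->C; (7,8):dx=-5,dy=-6->C
Step 2: C = 19, D = 9, total pairs = 28.
Step 3: tau = (C - D)/(n(n-1)/2) = (19 - 9)/28 = 0.357143.
Step 4: Exact two-sided p-value (enumerate n! = 40320 permutations of y under H0): p = 0.275099.
Step 5: alpha = 0.05. fail to reject H0.

tau_b = 0.3571 (C=19, D=9), p = 0.275099, fail to reject H0.


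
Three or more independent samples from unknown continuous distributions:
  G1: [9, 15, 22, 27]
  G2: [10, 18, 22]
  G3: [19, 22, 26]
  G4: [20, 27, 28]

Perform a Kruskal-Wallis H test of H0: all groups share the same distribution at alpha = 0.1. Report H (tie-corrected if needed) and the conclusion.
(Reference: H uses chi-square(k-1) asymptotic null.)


Step 1: Combine all N = 13 observations and assign midranks.
sorted (value, group, rank): (9,G1,1), (10,G2,2), (15,G1,3), (18,G2,4), (19,G3,5), (20,G4,6), (22,G1,8), (22,G2,8), (22,G3,8), (26,G3,10), (27,G1,11.5), (27,G4,11.5), (28,G4,13)
Step 2: Sum ranks within each group.
R_1 = 23.5 (n_1 = 4)
R_2 = 14 (n_2 = 3)
R_3 = 23 (n_3 = 3)
R_4 = 30.5 (n_4 = 3)
Step 3: H = 12/(N(N+1)) * sum(R_i^2/n_i) - 3(N+1)
     = 12/(13*14) * (23.5^2/4 + 14^2/3 + 23^2/3 + 30.5^2/3) - 3*14
     = 0.065934 * 689.812 - 42
     = 3.482143.
Step 4: Ties present; correction factor C = 1 - 30/(13^3 - 13) = 0.986264. Corrected H = 3.482143 / 0.986264 = 3.530641.
Step 5: Under H0, H ~ chi^2(3); p-value = 0.316810.
Step 6: alpha = 0.1. fail to reject H0.

H = 3.5306, df = 3, p = 0.316810, fail to reject H0.


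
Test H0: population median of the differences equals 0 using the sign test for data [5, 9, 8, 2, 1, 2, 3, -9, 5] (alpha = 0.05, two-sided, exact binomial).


Step 1: Discard zero differences. Original n = 9; n_eff = number of nonzero differences = 9.
Nonzero differences (with sign): +5, +9, +8, +2, +1, +2, +3, -9, +5
Step 2: Count signs: positive = 8, negative = 1.
Step 3: Under H0: P(positive) = 0.5, so the number of positives S ~ Bin(9, 0.5).
Step 4: Two-sided exact p-value = sum of Bin(9,0.5) probabilities at or below the observed probability = 0.039062.
Step 5: alpha = 0.05. reject H0.

n_eff = 9, pos = 8, neg = 1, p = 0.039062, reject H0.


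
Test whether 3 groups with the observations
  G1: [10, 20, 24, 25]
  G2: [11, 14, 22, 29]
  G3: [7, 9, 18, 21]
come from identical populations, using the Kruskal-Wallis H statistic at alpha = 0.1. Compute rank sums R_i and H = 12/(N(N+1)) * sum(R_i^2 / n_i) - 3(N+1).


Step 1: Combine all N = 12 observations and assign midranks.
sorted (value, group, rank): (7,G3,1), (9,G3,2), (10,G1,3), (11,G2,4), (14,G2,5), (18,G3,6), (20,G1,7), (21,G3,8), (22,G2,9), (24,G1,10), (25,G1,11), (29,G2,12)
Step 2: Sum ranks within each group.
R_1 = 31 (n_1 = 4)
R_2 = 30 (n_2 = 4)
R_3 = 17 (n_3 = 4)
Step 3: H = 12/(N(N+1)) * sum(R_i^2/n_i) - 3(N+1)
     = 12/(12*13) * (31^2/4 + 30^2/4 + 17^2/4) - 3*13
     = 0.076923 * 537.5 - 39
     = 2.346154.
Step 4: No ties, so H is used without correction.
Step 5: Under H0, H ~ chi^2(2); p-value = 0.309413.
Step 6: alpha = 0.1. fail to reject H0.

H = 2.3462, df = 2, p = 0.309413, fail to reject H0.


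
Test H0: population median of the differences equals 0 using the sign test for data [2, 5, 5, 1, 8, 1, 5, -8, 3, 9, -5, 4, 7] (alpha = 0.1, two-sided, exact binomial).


Step 1: Discard zero differences. Original n = 13; n_eff = number of nonzero differences = 13.
Nonzero differences (with sign): +2, +5, +5, +1, +8, +1, +5, -8, +3, +9, -5, +4, +7
Step 2: Count signs: positive = 11, negative = 2.
Step 3: Under H0: P(positive) = 0.5, so the number of positives S ~ Bin(13, 0.5).
Step 4: Two-sided exact p-value = sum of Bin(13,0.5) probabilities at or below the observed probability = 0.022461.
Step 5: alpha = 0.1. reject H0.

n_eff = 13, pos = 11, neg = 2, p = 0.022461, reject H0.


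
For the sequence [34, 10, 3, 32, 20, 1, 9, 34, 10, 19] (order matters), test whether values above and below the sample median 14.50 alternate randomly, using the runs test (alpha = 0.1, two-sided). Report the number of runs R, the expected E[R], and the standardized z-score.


Step 1: Compute median = 14.50; label A = above, B = below.
Labels in order: ABBAABBABA  (n_A = 5, n_B = 5)
Step 2: Count runs R = 7.
Step 3: Under H0 (random ordering), E[R] = 2*n_A*n_B/(n_A+n_B) + 1 = 2*5*5/10 + 1 = 6.0000.
        Var[R] = 2*n_A*n_B*(2*n_A*n_B - n_A - n_B) / ((n_A+n_B)^2 * (n_A+n_B-1)) = 2000/900 = 2.2222.
        SD[R] = 1.4907.
Step 4: Continuity-corrected z = (R - 0.5 - E[R]) / SD[R] = (7 - 0.5 - 6.0000) / 1.4907 = 0.3354.
Step 5: Two-sided p-value via normal approximation = 2*(1 - Phi(|z|)) = 0.737316.
Step 6: alpha = 0.1. fail to reject H0.

R = 7, z = 0.3354, p = 0.737316, fail to reject H0.


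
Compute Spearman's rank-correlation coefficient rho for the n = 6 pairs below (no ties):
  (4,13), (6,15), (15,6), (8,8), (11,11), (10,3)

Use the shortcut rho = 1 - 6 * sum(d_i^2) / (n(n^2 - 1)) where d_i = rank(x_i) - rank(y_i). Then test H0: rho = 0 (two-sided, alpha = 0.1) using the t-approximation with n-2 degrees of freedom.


Step 1: Rank x and y separately (midranks; no ties here).
rank(x): 4->1, 6->2, 15->6, 8->3, 11->5, 10->4
rank(y): 13->5, 15->6, 6->2, 8->3, 11->4, 3->1
Step 2: d_i = R_x(i) - R_y(i); compute d_i^2.
  (1-5)^2=16, (2-6)^2=16, (6-2)^2=16, (3-3)^2=0, (5-4)^2=1, (4-1)^2=9
sum(d^2) = 58.
Step 3: rho = 1 - 6*58 / (6*(6^2 - 1)) = 1 - 348/210 = -0.657143.
Step 4: Under H0, t = rho * sqrt((n-2)/(1-rho^2)) = -1.7436 ~ t(4).
Step 5: Two-sided p-value from the t-distribution with 4 df = 0.156175.
Step 6: alpha = 0.1. fail to reject H0.

rho = -0.6571, p = 0.156175, fail to reject H0 at alpha = 0.1.


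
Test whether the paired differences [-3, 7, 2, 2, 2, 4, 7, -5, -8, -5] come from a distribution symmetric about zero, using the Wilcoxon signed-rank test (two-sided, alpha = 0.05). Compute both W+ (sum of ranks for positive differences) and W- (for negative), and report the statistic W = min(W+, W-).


Step 1: Drop any zero differences (none here) and take |d_i|.
|d| = [3, 7, 2, 2, 2, 4, 7, 5, 8, 5]
Step 2: Midrank |d_i| (ties get averaged ranks).
ranks: |3|->4, |7|->8.5, |2|->2, |2|->2, |2|->2, |4|->5, |7|->8.5, |5|->6.5, |8|->10, |5|->6.5
Step 3: Attach original signs; sum ranks with positive sign and with negative sign.
W+ = 8.5 + 2 + 2 + 2 + 5 + 8.5 = 28
W- = 4 + 6.5 + 10 + 6.5 = 27
(Check: W+ + W- = 55 should equal n(n+1)/2 = 55.)
Step 4: Test statistic W = min(W+, W-) = 27.
Step 5: Ties in |d|, so use the tie-corrected normal approximation.
        E[W] = n(n+1)/4 = 10*11/4 = 27.5.
        Tie groups: |d|=2 (t=3), |d|=5 (t=2), |d|=7 (t=2); sum(t^3 - t) = 36.
        Var[W] = n(n+1)(2n+1)/24 - sum(t^3-t)/48 = 2310/24 - 36/48 = 95.5.
        z = (W - E[W]) / sqrt(Var[W]) = (27 - 27.5) / 9.7724 = -0.0512.
        Two-sided p = 2*Phi(z) = 0.959194.
Step 6: alpha = 0.05. fail to reject H0.

W+ = 28, W- = 27, W = min = 27, p = 0.959194, fail to reject H0.


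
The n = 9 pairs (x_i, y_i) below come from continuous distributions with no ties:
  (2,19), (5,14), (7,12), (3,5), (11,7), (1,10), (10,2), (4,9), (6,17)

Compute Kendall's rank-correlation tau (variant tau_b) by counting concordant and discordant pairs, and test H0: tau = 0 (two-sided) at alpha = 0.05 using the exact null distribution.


Step 1: Enumerate the 36 unordered pairs (i,j) with i<j and classify each by sign(x_j-x_i) * sign(y_j-y_i).
  (1,2):dx=+3,dy=-5->D; (1,3):dx=+5,dy=-7->D; (1,4):dx=+1,dy=-14->D; (1,5):dx=+9,dy=-12->D
  (1,6):dx=-1,dy=-9->C; (1,7):dx=+8,dy=-17->D; (1,8):dx=+2,dy=-10->D; (1,9):dx=+4,dy=-2->D
  (2,3):dx=+2,dy=-2->D; (2,4):dx=-2,dy=-9->C; (2,5):dx=+6,dy=-7->D; (2,6):dx=-4,dy=-4->C
  (2,7):dx=+5,dy=-12->D; (2,8):dx=-1,dy=-5->C; (2,9):dx=+1,dy=+3->C; (3,4):dx=-4,dy=-7->C
  (3,5):dx=+4,dy=-5->D; (3,6):dx=-6,dy=-2->C; (3,7):dx=+3,dy=-10->D; (3,8):dx=-3,dy=-3->C
  (3,9):dx=-1,dy=+5->D; (4,5):dx=+8,dy=+2->C; (4,6):dx=-2,dy=+5->D; (4,7):dx=+7,dy=-3->D
  (4,8):dx=+1,dy=+4->C; (4,9):dx=+3,dy=+12->C; (5,6):dx=-10,dy=+3->D; (5,7):dx=-1,dy=-5->C
  (5,8):dx=-7,dy=+2->D; (5,9):dx=-5,dy=+10->D; (6,7):dx=+9,dy=-8->D; (6,8):dx=+3,dy=-1->D
  (6,9):dx=+5,dy=+7->C; (7,8):dx=-6,dy=+7->D; (7,9):dx=-4,dy=+15->D; (8,9):dx=+2,dy=+8->C
Step 2: C = 14, D = 22, total pairs = 36.
Step 3: tau = (C - D)/(n(n-1)/2) = (14 - 22)/36 = -0.222222.
Step 4: Exact two-sided p-value (enumerate n! = 362880 permutations of y under H0): p = 0.476709.
Step 5: alpha = 0.05. fail to reject H0.

tau_b = -0.2222 (C=14, D=22), p = 0.476709, fail to reject H0.


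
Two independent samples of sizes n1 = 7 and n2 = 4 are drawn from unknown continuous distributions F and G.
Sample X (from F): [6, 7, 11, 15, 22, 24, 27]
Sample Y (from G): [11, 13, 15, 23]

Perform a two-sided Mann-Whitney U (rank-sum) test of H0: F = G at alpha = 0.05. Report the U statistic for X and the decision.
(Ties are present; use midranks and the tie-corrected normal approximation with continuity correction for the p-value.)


Step 1: Combine and sort all 11 observations; assign midranks.
sorted (value, group): (6,X), (7,X), (11,X), (11,Y), (13,Y), (15,X), (15,Y), (22,X), (23,Y), (24,X), (27,X)
ranks: 6->1, 7->2, 11->3.5, 11->3.5, 13->5, 15->6.5, 15->6.5, 22->8, 23->9, 24->10, 27->11
Step 2: Rank sum for X: R1 = 1 + 2 + 3.5 + 6.5 + 8 + 10 + 11 = 42.
Step 3: U_X = R1 - n1(n1+1)/2 = 42 - 7*8/2 = 42 - 28 = 14.
       U_Y = n1*n2 - U_X = 28 - 14 = 14.
Step 4: Ties are present, so use the tie-corrected normal approximation (with continuity correction) for the p-value.
Step 5: p-value = 1.000000; compare to alpha = 0.05. fail to reject H0.

U_X = 14, p = 1.000000, fail to reject H0 at alpha = 0.05.


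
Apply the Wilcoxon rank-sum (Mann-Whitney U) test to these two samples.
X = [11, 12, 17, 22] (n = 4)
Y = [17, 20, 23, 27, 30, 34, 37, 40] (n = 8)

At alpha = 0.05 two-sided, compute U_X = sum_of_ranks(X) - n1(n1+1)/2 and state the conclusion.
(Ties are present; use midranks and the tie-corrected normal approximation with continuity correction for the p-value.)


Step 1: Combine and sort all 12 observations; assign midranks.
sorted (value, group): (11,X), (12,X), (17,X), (17,Y), (20,Y), (22,X), (23,Y), (27,Y), (30,Y), (34,Y), (37,Y), (40,Y)
ranks: 11->1, 12->2, 17->3.5, 17->3.5, 20->5, 22->6, 23->7, 27->8, 30->9, 34->10, 37->11, 40->12
Step 2: Rank sum for X: R1 = 1 + 2 + 3.5 + 6 = 12.5.
Step 3: U_X = R1 - n1(n1+1)/2 = 12.5 - 4*5/2 = 12.5 - 10 = 2.5.
       U_Y = n1*n2 - U_X = 32 - 2.5 = 29.5.
Step 4: Ties are present, so use the tie-corrected normal approximation (with continuity correction) for the p-value.
Step 5: p-value = 0.026980; compare to alpha = 0.05. reject H0.

U_X = 2.5, p = 0.026980, reject H0 at alpha = 0.05.


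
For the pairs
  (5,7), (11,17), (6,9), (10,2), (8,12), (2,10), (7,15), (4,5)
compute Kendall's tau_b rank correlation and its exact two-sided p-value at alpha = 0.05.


Step 1: Enumerate the 28 unordered pairs (i,j) with i<j and classify each by sign(x_j-x_i) * sign(y_j-y_i).
  (1,2):dx=+6,dy=+10->C; (1,3):dx=+1,dy=+2->C; (1,4):dx=+5,dy=-5->D; (1,5):dx=+3,dy=+5->C
  (1,6):dx=-3,dy=+3->D; (1,7):dx=+2,dy=+8->C; (1,8):dx=-1,dy=-2->C; (2,3):dx=-5,dy=-8->C
  (2,4):dx=-1,dy=-15->C; (2,5):dx=-3,dy=-5->C; (2,6):dx=-9,dy=-7->C; (2,7):dx=-4,dy=-2->C
  (2,8):dx=-7,dy=-12->C; (3,4):dx=+4,dy=-7->D; (3,5):dx=+2,dy=+3->C; (3,6):dx=-4,dy=+1->D
  (3,7):dx=+1,dy=+6->C; (3,8):dx=-2,dy=-4->C; (4,5):dx=-2,dy=+10->D; (4,6):dx=-8,dy=+8->D
  (4,7):dx=-3,dy=+13->D; (4,8):dx=-6,dy=+3->D; (5,6):dx=-6,dy=-2->C; (5,7):dx=-1,dy=+3->D
  (5,8):dx=-4,dy=-7->C; (6,7):dx=+5,dy=+5->C; (6,8):dx=+2,dy=-5->D; (7,8):dx=-3,dy=-10->C
Step 2: C = 18, D = 10, total pairs = 28.
Step 3: tau = (C - D)/(n(n-1)/2) = (18 - 10)/28 = 0.285714.
Step 4: Exact two-sided p-value (enumerate n! = 40320 permutations of y under H0): p = 0.398760.
Step 5: alpha = 0.05. fail to reject H0.

tau_b = 0.2857 (C=18, D=10), p = 0.398760, fail to reject H0.


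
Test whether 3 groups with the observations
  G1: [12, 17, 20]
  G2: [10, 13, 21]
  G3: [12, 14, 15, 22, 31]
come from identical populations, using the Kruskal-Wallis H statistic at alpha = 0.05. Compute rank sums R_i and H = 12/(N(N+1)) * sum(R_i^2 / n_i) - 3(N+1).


Step 1: Combine all N = 11 observations and assign midranks.
sorted (value, group, rank): (10,G2,1), (12,G1,2.5), (12,G3,2.5), (13,G2,4), (14,G3,5), (15,G3,6), (17,G1,7), (20,G1,8), (21,G2,9), (22,G3,10), (31,G3,11)
Step 2: Sum ranks within each group.
R_1 = 17.5 (n_1 = 3)
R_2 = 14 (n_2 = 3)
R_3 = 34.5 (n_3 = 5)
Step 3: H = 12/(N(N+1)) * sum(R_i^2/n_i) - 3(N+1)
     = 12/(11*12) * (17.5^2/3 + 14^2/3 + 34.5^2/5) - 3*12
     = 0.090909 * 405.467 - 36
     = 0.860606.
Step 4: Ties present; correction factor C = 1 - 6/(11^3 - 11) = 0.995455. Corrected H = 0.860606 / 0.995455 = 0.864536.
Step 5: Under H0, H ~ chi^2(2); p-value = 0.649035.
Step 6: alpha = 0.05. fail to reject H0.

H = 0.8645, df = 2, p = 0.649035, fail to reject H0.


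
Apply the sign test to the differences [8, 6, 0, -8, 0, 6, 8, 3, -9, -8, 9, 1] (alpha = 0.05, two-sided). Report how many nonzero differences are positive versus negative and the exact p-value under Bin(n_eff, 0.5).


Step 1: Discard zero differences. Original n = 12; n_eff = number of nonzero differences = 10.
Nonzero differences (with sign): +8, +6, -8, +6, +8, +3, -9, -8, +9, +1
Step 2: Count signs: positive = 7, negative = 3.
Step 3: Under H0: P(positive) = 0.5, so the number of positives S ~ Bin(10, 0.5).
Step 4: Two-sided exact p-value = sum of Bin(10,0.5) probabilities at or below the observed probability = 0.343750.
Step 5: alpha = 0.05. fail to reject H0.

n_eff = 10, pos = 7, neg = 3, p = 0.343750, fail to reject H0.


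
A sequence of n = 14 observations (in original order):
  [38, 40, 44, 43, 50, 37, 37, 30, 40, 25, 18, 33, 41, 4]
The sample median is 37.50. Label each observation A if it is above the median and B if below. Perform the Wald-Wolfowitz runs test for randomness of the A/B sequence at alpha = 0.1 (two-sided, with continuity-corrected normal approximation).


Step 1: Compute median = 37.50; label A = above, B = below.
Labels in order: AAAAABBBABBBAB  (n_A = 7, n_B = 7)
Step 2: Count runs R = 6.
Step 3: Under H0 (random ordering), E[R] = 2*n_A*n_B/(n_A+n_B) + 1 = 2*7*7/14 + 1 = 8.0000.
        Var[R] = 2*n_A*n_B*(2*n_A*n_B - n_A - n_B) / ((n_A+n_B)^2 * (n_A+n_B-1)) = 8232/2548 = 3.2308.
        SD[R] = 1.7974.
Step 4: Continuity-corrected z = (R + 0.5 - E[R]) / SD[R] = (6 + 0.5 - 8.0000) / 1.7974 = -0.8345.
Step 5: Two-sided p-value via normal approximation = 2*(1 - Phi(|z|)) = 0.403986.
Step 6: alpha = 0.1. fail to reject H0.

R = 6, z = -0.8345, p = 0.403986, fail to reject H0.


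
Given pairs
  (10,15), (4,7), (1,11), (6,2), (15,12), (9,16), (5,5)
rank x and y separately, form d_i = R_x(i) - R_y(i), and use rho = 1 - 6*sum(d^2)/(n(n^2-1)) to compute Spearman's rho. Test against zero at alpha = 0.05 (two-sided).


Step 1: Rank x and y separately (midranks; no ties here).
rank(x): 10->6, 4->2, 1->1, 6->4, 15->7, 9->5, 5->3
rank(y): 15->6, 7->3, 11->4, 2->1, 12->5, 16->7, 5->2
Step 2: d_i = R_x(i) - R_y(i); compute d_i^2.
  (6-6)^2=0, (2-3)^2=1, (1-4)^2=9, (4-1)^2=9, (7-5)^2=4, (5-7)^2=4, (3-2)^2=1
sum(d^2) = 28.
Step 3: rho = 1 - 6*28 / (7*(7^2 - 1)) = 1 - 168/336 = 0.500000.
Step 4: Under H0, t = rho * sqrt((n-2)/(1-rho^2)) = 1.2910 ~ t(5).
Step 5: Two-sided p-value from the t-distribution with 5 df = 0.253170.
Step 6: alpha = 0.05. fail to reject H0.

rho = 0.5000, p = 0.253170, fail to reject H0 at alpha = 0.05.


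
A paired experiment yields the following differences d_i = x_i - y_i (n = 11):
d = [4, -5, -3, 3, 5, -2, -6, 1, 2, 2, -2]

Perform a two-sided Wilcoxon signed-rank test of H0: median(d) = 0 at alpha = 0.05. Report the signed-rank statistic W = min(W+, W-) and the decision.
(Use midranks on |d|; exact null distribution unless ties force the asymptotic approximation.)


Step 1: Drop any zero differences (none here) and take |d_i|.
|d| = [4, 5, 3, 3, 5, 2, 6, 1, 2, 2, 2]
Step 2: Midrank |d_i| (ties get averaged ranks).
ranks: |4|->8, |5|->9.5, |3|->6.5, |3|->6.5, |5|->9.5, |2|->3.5, |6|->11, |1|->1, |2|->3.5, |2|->3.5, |2|->3.5
Step 3: Attach original signs; sum ranks with positive sign and with negative sign.
W+ = 8 + 6.5 + 9.5 + 1 + 3.5 + 3.5 = 32
W- = 9.5 + 6.5 + 3.5 + 11 + 3.5 = 34
(Check: W+ + W- = 66 should equal n(n+1)/2 = 66.)
Step 4: Test statistic W = min(W+, W-) = 32.
Step 5: Ties in |d|, so use the tie-corrected normal approximation.
        E[W] = n(n+1)/4 = 11*12/4 = 33.
        Tie groups: |d|=2 (t=4), |d|=3 (t=2), |d|=5 (t=2); sum(t^3 - t) = 72.
        Var[W] = n(n+1)(2n+1)/24 - sum(t^3-t)/48 = 3036/24 - 72/48 = 125.
        z = (W - E[W]) / sqrt(Var[W]) = (32 - 33) / 11.1803 = -0.0894.
        Two-sided p = 2*Phi(z) = 0.928730.
Step 6: alpha = 0.05. fail to reject H0.

W+ = 32, W- = 34, W = min = 32, p = 0.928730, fail to reject H0.


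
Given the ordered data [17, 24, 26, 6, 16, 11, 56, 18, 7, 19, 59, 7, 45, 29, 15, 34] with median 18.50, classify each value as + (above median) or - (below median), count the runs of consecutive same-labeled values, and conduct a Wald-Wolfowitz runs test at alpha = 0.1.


Step 1: Compute median = 18.50; label A = above, B = below.
Labels in order: BAABBBABBAABAABA  (n_A = 8, n_B = 8)
Step 2: Count runs R = 10.
Step 3: Under H0 (random ordering), E[R] = 2*n_A*n_B/(n_A+n_B) + 1 = 2*8*8/16 + 1 = 9.0000.
        Var[R] = 2*n_A*n_B*(2*n_A*n_B - n_A - n_B) / ((n_A+n_B)^2 * (n_A+n_B-1)) = 14336/3840 = 3.7333.
        SD[R] = 1.9322.
Step 4: Continuity-corrected z = (R - 0.5 - E[R]) / SD[R] = (10 - 0.5 - 9.0000) / 1.9322 = 0.2588.
Step 5: Two-sided p-value via normal approximation = 2*(1 - Phi(|z|)) = 0.795809.
Step 6: alpha = 0.1. fail to reject H0.

R = 10, z = 0.2588, p = 0.795809, fail to reject H0.
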